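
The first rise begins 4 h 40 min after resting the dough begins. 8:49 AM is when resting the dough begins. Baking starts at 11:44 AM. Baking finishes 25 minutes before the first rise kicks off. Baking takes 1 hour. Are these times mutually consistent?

The first rise starts at 8:49 AM + 280 min = 1:29 PM.
Baking ends at 1:29 PM − 25 min = 1:04 PM.
Baking starts at 1:04 PM − 60 min = 12:04 PM.
But baking is also said to start at 11:44 AM — a 20-minute conflict.

No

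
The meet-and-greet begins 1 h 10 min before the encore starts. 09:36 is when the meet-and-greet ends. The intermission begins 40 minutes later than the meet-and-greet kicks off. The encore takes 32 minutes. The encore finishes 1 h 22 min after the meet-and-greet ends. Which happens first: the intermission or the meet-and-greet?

the meet-and-greet

The encore ends at 09:36 + 82 min = 10:58.
The encore starts at 10:58 − 32 min = 10:26.
The meet-and-greet starts at 10:26 − 70 min = 09:16.
The intermission starts at 09:16 + 40 min = 09:56.
The intermission starts at 09:56 and the meet-and-greet starts at 09:16, so the meet-and-greet is first.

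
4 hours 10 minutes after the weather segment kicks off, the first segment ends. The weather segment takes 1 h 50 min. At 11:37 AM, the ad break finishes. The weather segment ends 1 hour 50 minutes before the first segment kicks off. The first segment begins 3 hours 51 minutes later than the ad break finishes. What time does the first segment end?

The first segment starts at 11:37 AM + 231 min = 3:28 PM.
The weather segment ends at 3:28 PM − 110 min = 1:38 PM.
The weather segment starts at 1:38 PM − 110 min = 11:48 AM.
The first segment ends at 11:48 AM + 250 min = 3:58 PM.

3:58 PM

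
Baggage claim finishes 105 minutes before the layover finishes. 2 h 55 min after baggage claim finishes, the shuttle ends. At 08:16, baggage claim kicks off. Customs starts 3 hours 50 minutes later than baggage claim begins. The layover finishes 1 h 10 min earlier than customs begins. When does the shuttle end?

Customs starts at 08:16 + 230 min = 12:06.
The layover ends at 12:06 − 70 min = 10:56.
Baggage claim ends at 10:56 − 105 min = 09:11.
The shuttle ends at 09:11 + 175 min = 12:06.

12:06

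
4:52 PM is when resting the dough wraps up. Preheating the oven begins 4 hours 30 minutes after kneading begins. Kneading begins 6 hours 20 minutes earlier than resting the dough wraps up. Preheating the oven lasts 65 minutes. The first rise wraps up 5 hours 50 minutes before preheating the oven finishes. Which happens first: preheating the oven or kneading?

kneading

Kneading starts at 4:52 PM − 380 min = 10:32 AM.
Preheating the oven starts at 10:32 AM + 270 min = 3:02 PM.
Preheating the oven starts at 3:02 PM and kneading starts at 10:32 AM, so kneading is first.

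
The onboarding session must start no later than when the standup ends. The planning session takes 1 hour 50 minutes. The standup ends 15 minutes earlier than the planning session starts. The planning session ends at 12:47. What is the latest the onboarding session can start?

10:42

The planning session starts at 12:47 − 110 min = 10:57.
The standup ends at 10:57 − 15 min = 10:42.
The onboarding session is bounded by the standup, so the latest it can start is 10:42.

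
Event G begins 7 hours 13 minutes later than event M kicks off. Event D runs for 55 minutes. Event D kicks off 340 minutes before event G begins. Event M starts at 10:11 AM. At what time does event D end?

Event G starts at 10:11 AM + 433 min = 5:24 PM.
Event D starts at 5:24 PM − 340 min = 11:44 AM.
Event D ends at 11:44 AM + 55 min = 12:39 PM.

12:39 PM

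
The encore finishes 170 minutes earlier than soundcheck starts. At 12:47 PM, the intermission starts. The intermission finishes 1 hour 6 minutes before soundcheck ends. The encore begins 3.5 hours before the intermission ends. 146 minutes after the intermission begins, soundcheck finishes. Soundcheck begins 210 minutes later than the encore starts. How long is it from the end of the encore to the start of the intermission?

Soundcheck ends at 12:47 PM + 146 min = 3:13 PM.
The intermission ends at 3:13 PM − 66 min = 2:07 PM.
The encore starts at 2:07 PM − 210 min = 10:37 AM.
Soundcheck starts at 10:37 AM + 210 min = 2:07 PM.
The encore ends at 2:07 PM − 170 min = 11:17 AM.
From 11:17 AM to 12:47 PM is 1 hour 30 minutes.

1 hour 30 minutes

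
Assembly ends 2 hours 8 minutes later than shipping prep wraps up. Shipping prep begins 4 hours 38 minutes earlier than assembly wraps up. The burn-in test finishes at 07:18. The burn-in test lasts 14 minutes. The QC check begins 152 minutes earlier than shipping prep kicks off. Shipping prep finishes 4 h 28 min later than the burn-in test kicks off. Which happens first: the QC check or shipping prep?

The burn-in test starts at 07:18 − 14 min = 07:04.
Shipping prep ends at 07:04 + 268 min = 11:32.
Assembly ends at 11:32 + 128 min = 13:40.
Shipping prep starts at 13:40 − 278 min = 09:02.
The QC check starts at 09:02 − 152 min = 06:30.
The QC check starts at 06:30 and shipping prep starts at 09:02, so the QC check is first.

the QC check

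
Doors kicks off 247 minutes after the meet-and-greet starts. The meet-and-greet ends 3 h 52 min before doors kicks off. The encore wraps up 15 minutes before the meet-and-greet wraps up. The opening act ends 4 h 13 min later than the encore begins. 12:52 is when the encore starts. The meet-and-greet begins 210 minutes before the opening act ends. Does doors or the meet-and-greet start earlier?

The opening act ends at 12:52 + 253 min = 17:05.
The meet-and-greet starts at 17:05 − 210 min = 13:35.
Doors starts at 13:35 + 247 min = 17:42.
Doors starts at 17:42 and the meet-and-greet starts at 13:35, so the meet-and-greet is first.

the meet-and-greet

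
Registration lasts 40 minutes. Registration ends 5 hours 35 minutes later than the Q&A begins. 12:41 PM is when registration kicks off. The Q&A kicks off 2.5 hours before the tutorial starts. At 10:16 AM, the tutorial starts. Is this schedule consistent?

The Q&A starts at 10:16 AM − 150 min = 7:46 AM.
Registration ends at 7:46 AM + 335 min = 1:21 PM.
Registration starts at 1:21 PM − 40 min = 12:41 PM.
That matches the stated 12:41 PM, so the schedule is consistent.

Yes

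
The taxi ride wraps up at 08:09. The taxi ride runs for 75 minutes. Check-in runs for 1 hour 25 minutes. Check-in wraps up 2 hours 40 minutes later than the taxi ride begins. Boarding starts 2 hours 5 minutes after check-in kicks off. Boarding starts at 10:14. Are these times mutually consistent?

Yes

The taxi ride starts at 08:09 − 75 min = 06:54.
Check-in ends at 06:54 + 160 min = 09:34.
Check-in starts at 09:34 − 85 min = 08:09.
Boarding starts at 08:09 + 125 min = 10:14.
That matches the stated 10:14, so the schedule is consistent.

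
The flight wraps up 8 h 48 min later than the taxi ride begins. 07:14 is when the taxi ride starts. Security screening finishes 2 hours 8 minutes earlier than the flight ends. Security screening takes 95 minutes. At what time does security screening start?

12:19

The flight ends at 07:14 + 528 min = 16:02.
Security screening ends at 16:02 − 128 min = 13:54.
Security screening starts at 13:54 − 95 min = 12:19.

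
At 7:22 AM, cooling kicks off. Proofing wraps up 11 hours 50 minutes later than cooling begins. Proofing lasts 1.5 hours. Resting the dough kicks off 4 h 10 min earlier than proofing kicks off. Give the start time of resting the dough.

1:32 PM

Proofing ends at 7:22 AM + 710 min = 7:12 PM.
Proofing starts at 7:12 PM − 90 min = 5:42 PM.
Resting the dough starts at 5:42 PM − 250 min = 1:32 PM.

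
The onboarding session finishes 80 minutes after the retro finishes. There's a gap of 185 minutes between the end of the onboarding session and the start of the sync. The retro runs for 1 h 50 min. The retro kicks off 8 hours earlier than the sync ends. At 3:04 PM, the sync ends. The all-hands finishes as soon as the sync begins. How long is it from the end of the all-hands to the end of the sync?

1 h 45 min

The retro starts at 3:04 PM − 480 min = 7:04 AM.
The retro ends at 7:04 AM + 110 min = 8:54 AM.
The onboarding session ends at 8:54 AM + 80 min = 10:14 AM.
The sync starts at 10:14 AM + 185 min = 1:19 PM.
So the all-hands ends at 1:19 PM.
From 1:19 PM to 3:04 PM is 1 h 45 min.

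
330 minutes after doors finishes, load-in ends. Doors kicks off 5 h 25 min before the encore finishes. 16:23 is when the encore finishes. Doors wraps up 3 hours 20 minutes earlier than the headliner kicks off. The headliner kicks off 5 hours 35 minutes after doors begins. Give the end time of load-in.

Doors starts at 16:23 − 325 min = 10:58.
The headliner starts at 10:58 + 335 min = 16:33.
Doors ends at 16:33 − 200 min = 13:13.
Load-in ends at 13:13 + 330 min = 18:43.

18:43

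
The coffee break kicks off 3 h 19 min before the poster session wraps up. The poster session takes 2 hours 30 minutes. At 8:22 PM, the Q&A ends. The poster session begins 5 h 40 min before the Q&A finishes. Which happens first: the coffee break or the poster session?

the coffee break

The poster session starts at 8:22 PM − 340 min = 2:42 PM.
The poster session ends at 2:42 PM + 150 min = 5:12 PM.
The coffee break starts at 5:12 PM − 199 min = 1:53 PM.
The coffee break starts at 1:53 PM and the poster session starts at 2:42 PM, so the coffee break is first.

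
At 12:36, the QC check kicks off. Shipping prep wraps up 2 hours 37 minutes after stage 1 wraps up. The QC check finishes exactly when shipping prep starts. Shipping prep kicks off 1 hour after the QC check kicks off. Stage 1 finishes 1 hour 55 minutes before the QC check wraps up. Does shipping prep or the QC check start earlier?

Shipping prep starts at 12:36 + 60 min = 13:36.
Shipping prep starts at 13:36 and the QC check starts at 12:36, so the QC check is first.

the QC check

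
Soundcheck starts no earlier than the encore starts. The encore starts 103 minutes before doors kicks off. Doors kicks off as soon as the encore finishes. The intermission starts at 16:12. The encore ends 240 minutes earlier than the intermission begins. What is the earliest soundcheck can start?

10:29

The encore ends at 16:12 − 240 min = 12:12.
So doors starts at 12:12.
The encore starts at 12:12 − 103 min = 10:29.
Soundcheck is bounded by the encore, so the earliest it can start is 10:29.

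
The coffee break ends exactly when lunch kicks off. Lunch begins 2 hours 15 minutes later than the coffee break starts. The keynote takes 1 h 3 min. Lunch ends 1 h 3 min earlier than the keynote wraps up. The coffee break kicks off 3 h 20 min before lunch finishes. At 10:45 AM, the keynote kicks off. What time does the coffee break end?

9:40 AM

The keynote ends at 10:45 AM + 63 min = 11:48 AM.
Lunch ends at 11:48 AM − 63 min = 10:45 AM.
The coffee break starts at 10:45 AM − 200 min = 7:25 AM.
Lunch starts at 7:25 AM + 135 min = 9:40 AM.
So the coffee break ends at 9:40 AM.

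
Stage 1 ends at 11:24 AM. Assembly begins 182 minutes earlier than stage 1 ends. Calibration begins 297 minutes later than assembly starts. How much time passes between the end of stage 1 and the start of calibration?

Assembly starts at 11:24 AM − 182 min = 8:22 AM.
Calibration starts at 8:22 AM + 297 min = 1:19 PM.
From 11:24 AM to 1:19 PM is 115 minutes.

115 minutes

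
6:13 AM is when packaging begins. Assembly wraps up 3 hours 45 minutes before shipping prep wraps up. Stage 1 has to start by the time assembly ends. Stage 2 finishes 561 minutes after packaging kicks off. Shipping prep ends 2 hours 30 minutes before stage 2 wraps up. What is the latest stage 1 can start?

Stage 2 ends at 6:13 AM + 561 min = 3:34 PM.
Shipping prep ends at 3:34 PM − 150 min = 1:04 PM.
Assembly ends at 1:04 PM − 225 min = 9:19 AM.
Stage 1 is bounded by assembly, so the latest it can start is 9:19 AM.

9:19 AM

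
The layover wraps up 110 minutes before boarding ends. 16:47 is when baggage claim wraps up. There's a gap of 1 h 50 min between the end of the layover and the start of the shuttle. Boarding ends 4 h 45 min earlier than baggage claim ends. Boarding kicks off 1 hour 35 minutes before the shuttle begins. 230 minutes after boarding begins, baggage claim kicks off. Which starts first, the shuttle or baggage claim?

the shuttle

Boarding ends at 16:47 − 285 min = 12:02.
The layover ends at 12:02 − 110 min = 10:12.
The shuttle starts at 10:12 + 110 min = 12:02.
Boarding starts at 12:02 − 95 min = 10:27.
Baggage claim starts at 10:27 + 230 min = 14:17.
The shuttle starts at 12:02 and baggage claim starts at 14:17, so the shuttle is first.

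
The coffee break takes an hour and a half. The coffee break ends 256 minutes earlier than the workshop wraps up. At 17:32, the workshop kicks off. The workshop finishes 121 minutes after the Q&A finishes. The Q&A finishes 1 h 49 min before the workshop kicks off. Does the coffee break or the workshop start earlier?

The Q&A ends at 17:32 − 109 min = 15:43.
The workshop ends at 15:43 + 121 min = 17:44.
The coffee break ends at 17:44 − 256 min = 13:28.
The coffee break starts at 13:28 − 90 min = 11:58.
The coffee break starts at 11:58 and the workshop starts at 17:32, so the coffee break is first.

the coffee break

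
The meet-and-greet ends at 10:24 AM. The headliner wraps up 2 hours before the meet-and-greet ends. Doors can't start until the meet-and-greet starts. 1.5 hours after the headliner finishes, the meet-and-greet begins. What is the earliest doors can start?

9:54 AM

The headliner ends at 10:24 AM − 120 min = 8:24 AM.
The meet-and-greet starts at 8:24 AM + 90 min = 9:54 AM.
Doors is bounded by the meet-and-greet, so the earliest it can start is 9:54 AM.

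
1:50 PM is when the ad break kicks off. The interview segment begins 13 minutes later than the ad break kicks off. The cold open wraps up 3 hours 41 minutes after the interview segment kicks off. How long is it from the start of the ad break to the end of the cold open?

234 minutes

The interview segment starts at 1:50 PM + 13 min = 2:03 PM.
The cold open ends at 2:03 PM + 221 min = 5:44 PM.
From 1:50 PM to 5:44 PM is 234 minutes.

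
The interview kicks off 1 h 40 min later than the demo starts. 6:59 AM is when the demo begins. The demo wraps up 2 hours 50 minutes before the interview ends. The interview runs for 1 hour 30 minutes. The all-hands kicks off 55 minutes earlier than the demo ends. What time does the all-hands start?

6:24 AM

The interview starts at 6:59 AM + 100 min = 8:39 AM.
The interview ends at 8:39 AM + 90 min = 10:09 AM.
The demo ends at 10:09 AM − 170 min = 7:19 AM.
The all-hands starts at 7:19 AM − 55 min = 6:24 AM.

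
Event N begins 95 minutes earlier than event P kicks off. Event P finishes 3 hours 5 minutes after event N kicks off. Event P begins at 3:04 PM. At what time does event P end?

4:34 PM

Event N starts at 3:04 PM − 95 min = 1:29 PM.
Event P ends at 1:29 PM + 185 min = 4:34 PM.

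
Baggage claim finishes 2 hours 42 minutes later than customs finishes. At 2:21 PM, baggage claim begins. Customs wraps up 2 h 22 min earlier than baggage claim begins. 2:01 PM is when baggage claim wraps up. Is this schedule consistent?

No

Customs ends at 2:21 PM − 142 min = 11:59 AM.
Baggage claim ends at 11:59 AM + 162 min = 2:41 PM.
But baggage claim is also said to end at 2:01 PM — a 40-minute conflict.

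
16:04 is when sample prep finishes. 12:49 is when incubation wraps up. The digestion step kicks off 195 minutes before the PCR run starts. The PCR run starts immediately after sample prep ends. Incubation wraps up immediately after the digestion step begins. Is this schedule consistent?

Yes

The PCR run starts at 16:04.
The digestion step starts at 16:04 − 195 min = 12:49.
So incubation ends at 12:49.
That matches the stated 12:49, so the schedule is consistent.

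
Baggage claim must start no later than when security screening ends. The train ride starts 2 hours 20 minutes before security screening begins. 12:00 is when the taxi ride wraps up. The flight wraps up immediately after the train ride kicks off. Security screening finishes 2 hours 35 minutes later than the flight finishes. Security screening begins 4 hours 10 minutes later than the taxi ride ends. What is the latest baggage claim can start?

16:25

Security screening starts at 12:00 + 250 min = 16:10.
The train ride starts at 16:10 − 140 min = 13:50.
So the flight ends at 13:50.
Security screening ends at 13:50 + 155 min = 16:25.
Baggage claim is bounded by security screening, so the latest it can start is 16:25.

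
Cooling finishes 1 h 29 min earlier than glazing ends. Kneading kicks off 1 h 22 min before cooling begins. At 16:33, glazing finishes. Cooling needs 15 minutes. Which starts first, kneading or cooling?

Cooling ends at 16:33 − 89 min = 15:04.
Cooling starts at 15:04 − 15 min = 14:49.
Kneading starts at 14:49 − 82 min = 13:27.
Kneading starts at 13:27 and cooling starts at 14:49, so kneading is first.

kneading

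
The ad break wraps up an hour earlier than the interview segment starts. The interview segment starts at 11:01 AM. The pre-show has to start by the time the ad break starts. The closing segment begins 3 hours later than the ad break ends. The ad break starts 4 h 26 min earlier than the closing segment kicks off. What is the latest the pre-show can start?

8:35 AM

The ad break ends at 11:01 AM − 60 min = 10:01 AM.
The closing segment starts at 10:01 AM + 180 min = 1:01 PM.
The ad break starts at 1:01 PM − 266 min = 8:35 AM.
The pre-show is bounded by the ad break, so the latest it can start is 8:35 AM.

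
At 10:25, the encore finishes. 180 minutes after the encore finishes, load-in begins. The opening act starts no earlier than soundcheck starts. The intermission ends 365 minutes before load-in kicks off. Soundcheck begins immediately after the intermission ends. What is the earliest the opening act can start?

07:20

Load-in starts at 10:25 + 180 min = 13:25.
The intermission ends at 13:25 − 365 min = 07:20.
So soundcheck starts at 07:20.
The opening act is bounded by soundcheck, so the earliest it can start is 07:20.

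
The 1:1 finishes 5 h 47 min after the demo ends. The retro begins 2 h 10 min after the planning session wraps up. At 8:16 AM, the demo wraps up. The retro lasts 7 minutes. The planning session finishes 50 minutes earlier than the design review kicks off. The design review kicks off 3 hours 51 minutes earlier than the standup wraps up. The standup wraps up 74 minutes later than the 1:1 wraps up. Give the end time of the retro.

12:53 PM

The 1:1 ends at 8:16 AM + 347 min = 2:03 PM.
The standup ends at 2:03 PM + 74 min = 3:17 PM.
The design review starts at 3:17 PM − 231 min = 11:26 AM.
The planning session ends at 11:26 AM − 50 min = 10:36 AM.
The retro starts at 10:36 AM + 130 min = 12:46 PM.
The retro ends at 12:46 PM + 7 min = 12:53 PM.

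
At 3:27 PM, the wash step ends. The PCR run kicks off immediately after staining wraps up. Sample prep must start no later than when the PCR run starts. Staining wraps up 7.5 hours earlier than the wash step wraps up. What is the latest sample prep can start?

Staining ends at 3:27 PM − 450 min = 7:57 AM.
So the PCR run starts at 7:57 AM.
Sample prep is bounded by the PCR run, so the latest it can start is 7:57 AM.

7:57 AM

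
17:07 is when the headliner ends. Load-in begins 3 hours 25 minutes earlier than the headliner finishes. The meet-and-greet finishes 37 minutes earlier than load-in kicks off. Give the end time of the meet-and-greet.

Load-in starts at 17:07 − 205 min = 13:42.
The meet-and-greet ends at 13:42 − 37 min = 13:05.

13:05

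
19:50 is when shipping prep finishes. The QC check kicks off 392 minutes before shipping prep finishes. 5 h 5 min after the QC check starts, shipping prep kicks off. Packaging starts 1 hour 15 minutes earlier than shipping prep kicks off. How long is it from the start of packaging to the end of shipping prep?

2 h 42 min

The QC check starts at 19:50 − 392 min = 13:18.
Shipping prep starts at 13:18 + 305 min = 18:23.
Packaging starts at 18:23 − 75 min = 17:08.
From 17:08 to 19:50 is 2 h 42 min.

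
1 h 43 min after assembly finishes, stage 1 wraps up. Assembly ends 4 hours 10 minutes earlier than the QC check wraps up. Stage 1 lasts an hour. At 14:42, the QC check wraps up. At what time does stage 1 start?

11:15

Assembly ends at 14:42 − 250 min = 10:32.
Stage 1 ends at 10:32 + 103 min = 12:15.
Stage 1 starts at 12:15 − 60 min = 11:15.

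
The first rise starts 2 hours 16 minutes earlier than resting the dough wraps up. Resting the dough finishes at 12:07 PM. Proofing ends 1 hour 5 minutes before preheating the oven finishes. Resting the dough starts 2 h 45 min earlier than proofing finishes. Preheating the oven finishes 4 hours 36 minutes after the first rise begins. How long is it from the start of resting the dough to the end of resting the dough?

90 minutes

The first rise starts at 12:07 PM − 136 min = 9:51 AM.
Preheating the oven ends at 9:51 AM + 276 min = 2:27 PM.
Proofing ends at 2:27 PM − 65 min = 1:22 PM.
Resting the dough starts at 1:22 PM − 165 min = 10:37 AM.
From 10:37 AM to 12:07 PM is 90 minutes.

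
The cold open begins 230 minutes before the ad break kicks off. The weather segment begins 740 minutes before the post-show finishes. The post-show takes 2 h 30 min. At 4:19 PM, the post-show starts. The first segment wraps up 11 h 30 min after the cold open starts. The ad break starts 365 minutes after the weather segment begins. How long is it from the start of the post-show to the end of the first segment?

3 hours 55 minutes

The post-show ends at 4:19 PM + 150 min = 6:49 PM.
The weather segment starts at 6:49 PM − 740 min = 6:29 AM.
The ad break starts at 6:29 AM + 365 min = 12:34 PM.
The cold open starts at 12:34 PM − 230 min = 8:44 AM.
The first segment ends at 8:44 AM + 690 min = 8:14 PM.
From 4:19 PM to 8:14 PM is 3 hours 55 minutes.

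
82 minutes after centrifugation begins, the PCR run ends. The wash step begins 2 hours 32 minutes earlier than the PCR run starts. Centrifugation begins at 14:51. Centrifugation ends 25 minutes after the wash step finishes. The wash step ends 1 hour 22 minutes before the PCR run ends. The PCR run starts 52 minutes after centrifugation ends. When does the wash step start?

The PCR run ends at 14:51 + 82 min = 16:13.
The wash step ends at 16:13 − 82 min = 14:51.
Centrifugation ends at 14:51 + 25 min = 15:16.
The PCR run starts at 15:16 + 52 min = 16:08.
The wash step starts at 16:08 − 152 min = 13:36.

13:36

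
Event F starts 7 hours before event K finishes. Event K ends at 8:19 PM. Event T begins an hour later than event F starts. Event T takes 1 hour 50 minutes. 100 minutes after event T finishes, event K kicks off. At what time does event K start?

5:49 PM

Event F starts at 8:19 PM − 420 min = 1:19 PM.
Event T starts at 1:19 PM + 60 min = 2:19 PM.
Event T ends at 2:19 PM + 110 min = 4:09 PM.
Event K starts at 4:09 PM + 100 min = 5:49 PM.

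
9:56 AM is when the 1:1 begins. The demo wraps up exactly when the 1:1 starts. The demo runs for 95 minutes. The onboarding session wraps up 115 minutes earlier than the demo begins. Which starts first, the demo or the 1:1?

The demo ends at 9:56 AM.
The demo starts at 9:56 AM − 95 min = 8:21 AM.
The demo starts at 8:21 AM and the 1:1 starts at 9:56 AM, so the demo is first.

the demo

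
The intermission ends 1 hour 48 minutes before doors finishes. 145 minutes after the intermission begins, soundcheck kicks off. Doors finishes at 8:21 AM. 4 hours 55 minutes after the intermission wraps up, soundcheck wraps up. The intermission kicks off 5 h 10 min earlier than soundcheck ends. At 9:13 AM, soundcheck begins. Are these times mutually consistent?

No

The intermission ends at 8:21 AM − 108 min = 6:33 AM.
Soundcheck ends at 6:33 AM + 295 min = 11:28 AM.
The intermission starts at 11:28 AM − 310 min = 6:18 AM.
Soundcheck starts at 6:18 AM + 145 min = 8:43 AM.
But soundcheck is also said to start at 9:13 AM — a 30-minute conflict.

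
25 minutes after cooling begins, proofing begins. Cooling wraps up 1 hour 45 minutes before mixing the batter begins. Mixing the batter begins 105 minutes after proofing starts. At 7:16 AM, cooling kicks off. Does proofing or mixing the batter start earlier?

Proofing starts at 7:16 AM + 25 min = 7:41 AM.
Mixing the batter starts at 7:41 AM + 105 min = 9:26 AM.
Proofing starts at 7:41 AM and mixing the batter starts at 9:26 AM, so proofing is first.

proofing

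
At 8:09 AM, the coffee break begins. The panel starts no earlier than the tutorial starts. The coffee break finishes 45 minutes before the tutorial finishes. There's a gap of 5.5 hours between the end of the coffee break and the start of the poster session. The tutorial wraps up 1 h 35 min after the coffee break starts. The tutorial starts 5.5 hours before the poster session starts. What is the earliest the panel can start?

The tutorial ends at 8:09 AM + 95 min = 9:44 AM.
The coffee break ends at 9:44 AM − 45 min = 8:59 AM.
The poster session starts at 8:59 AM + 330 min = 2:29 PM.
The tutorial starts at 2:29 PM − 330 min = 8:59 AM.
The panel is bounded by the tutorial, so the earliest it can start is 8:59 AM.

8:59 AM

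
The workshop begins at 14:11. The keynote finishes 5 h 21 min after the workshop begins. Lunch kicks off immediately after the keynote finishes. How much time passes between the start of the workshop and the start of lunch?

The keynote ends at 14:11 + 321 min = 19:32.
So lunch starts at 19:32.
From 14:11 to 19:32 is 5 hours 21 minutes.

5 hours 21 minutes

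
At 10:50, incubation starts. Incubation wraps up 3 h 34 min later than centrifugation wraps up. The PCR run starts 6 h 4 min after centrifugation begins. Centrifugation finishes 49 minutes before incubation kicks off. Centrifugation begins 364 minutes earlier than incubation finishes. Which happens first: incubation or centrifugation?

centrifugation

Centrifugation ends at 10:50 − 49 min = 10:01.
Incubation ends at 10:01 + 214 min = 13:35.
Centrifugation starts at 13:35 − 364 min = 07:31.
Incubation starts at 10:50 and centrifugation starts at 07:31, so centrifugation is first.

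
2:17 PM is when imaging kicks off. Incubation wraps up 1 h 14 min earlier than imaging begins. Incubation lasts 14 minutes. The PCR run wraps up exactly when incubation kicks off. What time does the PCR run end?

12:49 PM

Incubation ends at 2:17 PM − 74 min = 1:03 PM.
Incubation starts at 1:03 PM − 14 min = 12:49 PM.
So the PCR run ends at 12:49 PM.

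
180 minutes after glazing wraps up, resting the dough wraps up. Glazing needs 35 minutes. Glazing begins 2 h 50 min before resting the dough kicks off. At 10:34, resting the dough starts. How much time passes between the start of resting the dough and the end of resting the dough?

Glazing starts at 10:34 − 170 min = 07:44.
Glazing ends at 07:44 + 35 min = 08:19.
Resting the dough ends at 08:19 + 180 min = 11:19.
From 10:34 to 11:19 is 45 minutes.

45 minutes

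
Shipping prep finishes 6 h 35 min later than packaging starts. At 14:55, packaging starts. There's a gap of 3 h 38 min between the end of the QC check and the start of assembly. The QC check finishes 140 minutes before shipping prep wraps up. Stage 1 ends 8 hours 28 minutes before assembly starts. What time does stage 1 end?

14:20

Shipping prep ends at 14:55 + 395 min = 21:30.
The QC check ends at 21:30 − 140 min = 19:10.
Assembly starts at 19:10 + 218 min = 22:48.
Stage 1 ends at 22:48 − 508 min = 14:20.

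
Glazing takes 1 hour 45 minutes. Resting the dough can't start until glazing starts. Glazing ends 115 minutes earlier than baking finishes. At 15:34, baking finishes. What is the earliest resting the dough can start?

Glazing ends at 15:34 − 115 min = 13:39.
Glazing starts at 13:39 − 105 min = 11:54.
Resting the dough is bounded by glazing, so the earliest it can start is 11:54.

11:54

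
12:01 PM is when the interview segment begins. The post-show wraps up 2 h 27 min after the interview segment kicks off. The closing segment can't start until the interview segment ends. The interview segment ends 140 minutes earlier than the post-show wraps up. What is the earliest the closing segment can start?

The post-show ends at 12:01 PM + 147 min = 2:28 PM.
The interview segment ends at 2:28 PM − 140 min = 12:08 PM.
The closing segment is bounded by the interview segment, so the earliest it can start is 12:08 PM.

12:08 PM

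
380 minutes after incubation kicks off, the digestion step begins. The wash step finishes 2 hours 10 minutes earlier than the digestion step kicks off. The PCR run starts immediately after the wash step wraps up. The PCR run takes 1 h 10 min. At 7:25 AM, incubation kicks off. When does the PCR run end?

The digestion step starts at 7:25 AM + 380 min = 1:45 PM.
The wash step ends at 1:45 PM − 130 min = 11:35 AM.
So the PCR run starts at 11:35 AM.
The PCR run ends at 11:35 AM + 70 min = 12:45 PM.

12:45 PM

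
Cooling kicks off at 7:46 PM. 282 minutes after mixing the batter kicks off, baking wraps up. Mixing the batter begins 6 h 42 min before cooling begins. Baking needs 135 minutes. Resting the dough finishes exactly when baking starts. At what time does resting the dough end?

Mixing the batter starts at 7:46 PM − 402 min = 1:04 PM.
Baking ends at 1:04 PM + 282 min = 5:46 PM.
Baking starts at 5:46 PM − 135 min = 3:31 PM.
So resting the dough ends at 3:31 PM.

3:31 PM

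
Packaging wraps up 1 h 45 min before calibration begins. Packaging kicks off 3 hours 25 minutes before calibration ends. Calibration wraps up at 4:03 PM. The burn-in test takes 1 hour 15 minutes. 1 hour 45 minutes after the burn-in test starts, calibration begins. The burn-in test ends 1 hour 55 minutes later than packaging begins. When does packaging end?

1:18 PM

Packaging starts at 4:03 PM − 205 min = 12:38 PM.
The burn-in test ends at 12:38 PM + 115 min = 2:33 PM.
The burn-in test starts at 2:33 PM − 75 min = 1:18 PM.
Calibration starts at 1:18 PM + 105 min = 3:03 PM.
Packaging ends at 3:03 PM − 105 min = 1:18 PM.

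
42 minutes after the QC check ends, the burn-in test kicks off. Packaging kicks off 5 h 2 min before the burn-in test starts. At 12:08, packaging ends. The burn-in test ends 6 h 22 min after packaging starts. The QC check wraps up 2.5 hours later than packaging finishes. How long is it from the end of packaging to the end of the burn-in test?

4 hours 32 minutes

The QC check ends at 12:08 + 150 min = 14:38.
The burn-in test starts at 14:38 + 42 min = 15:20.
Packaging starts at 15:20 − 302 min = 10:18.
The burn-in test ends at 10:18 + 382 min = 16:40.
From 12:08 to 16:40 is 4 hours 32 minutes.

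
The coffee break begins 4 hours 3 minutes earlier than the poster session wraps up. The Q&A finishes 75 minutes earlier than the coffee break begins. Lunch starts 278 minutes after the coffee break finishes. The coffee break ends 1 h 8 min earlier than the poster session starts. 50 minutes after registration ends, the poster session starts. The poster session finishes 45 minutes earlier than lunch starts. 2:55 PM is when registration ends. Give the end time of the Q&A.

1:12 PM

The poster session starts at 2:55 PM + 50 min = 3:45 PM.
The coffee break ends at 3:45 PM − 68 min = 2:37 PM.
Lunch starts at 2:37 PM + 278 min = 7:15 PM.
The poster session ends at 7:15 PM − 45 min = 6:30 PM.
The coffee break starts at 6:30 PM − 243 min = 2:27 PM.
The Q&A ends at 2:27 PM − 75 min = 1:12 PM.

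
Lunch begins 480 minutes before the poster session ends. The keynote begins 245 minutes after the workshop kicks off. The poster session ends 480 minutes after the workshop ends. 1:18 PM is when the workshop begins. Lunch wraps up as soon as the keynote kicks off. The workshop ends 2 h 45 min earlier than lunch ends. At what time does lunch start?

2:38 PM

The keynote starts at 1:18 PM + 245 min = 5:23 PM.
So lunch ends at 5:23 PM.
The workshop ends at 5:23 PM − 165 min = 2:38 PM.
The poster session ends at 2:38 PM + 480 min = 10:38 PM.
Lunch starts at 10:38 PM − 480 min = 2:38 PM.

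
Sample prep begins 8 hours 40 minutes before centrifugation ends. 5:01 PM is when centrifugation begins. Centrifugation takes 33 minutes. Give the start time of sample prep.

8:54 AM

Centrifugation ends at 5:01 PM + 33 min = 5:34 PM.
Sample prep starts at 5:34 PM − 520 min = 8:54 AM.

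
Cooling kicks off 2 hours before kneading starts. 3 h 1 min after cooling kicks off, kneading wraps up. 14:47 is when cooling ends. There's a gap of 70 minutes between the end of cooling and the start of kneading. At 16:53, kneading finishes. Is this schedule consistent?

Kneading starts at 14:47 + 70 min = 15:57.
Cooling starts at 15:57 − 120 min = 13:57.
Kneading ends at 13:57 + 181 min = 16:58.
But kneading is also said to end at 16:53 — a 5-minute conflict.

No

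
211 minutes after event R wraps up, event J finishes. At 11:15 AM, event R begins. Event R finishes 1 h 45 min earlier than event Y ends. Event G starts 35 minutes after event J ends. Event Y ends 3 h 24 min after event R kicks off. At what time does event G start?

Event Y ends at 11:15 AM + 204 min = 2:39 PM.
Event R ends at 2:39 PM − 105 min = 12:54 PM.
Event J ends at 12:54 PM + 211 min = 4:25 PM.
Event G starts at 4:25 PM + 35 min = 5:00 PM.

5:00 PM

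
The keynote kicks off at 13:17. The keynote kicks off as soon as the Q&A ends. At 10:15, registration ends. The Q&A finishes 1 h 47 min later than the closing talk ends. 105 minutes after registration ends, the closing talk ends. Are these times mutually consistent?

No

The closing talk ends at 10:15 + 105 min = 12:00.
The Q&A ends at 12:00 + 107 min = 13:47.
So the keynote starts at 13:47.
But the keynote is also said to start at 13:17 — a 30-minute conflict.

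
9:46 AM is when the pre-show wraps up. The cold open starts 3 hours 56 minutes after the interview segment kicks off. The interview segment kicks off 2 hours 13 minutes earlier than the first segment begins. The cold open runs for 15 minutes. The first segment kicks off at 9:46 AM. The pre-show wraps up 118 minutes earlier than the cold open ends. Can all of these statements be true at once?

The interview segment starts at 9:46 AM − 133 min = 7:33 AM.
The cold open starts at 7:33 AM + 236 min = 11:29 AM.
The cold open ends at 11:29 AM + 15 min = 11:44 AM.
The pre-show ends at 11:44 AM − 118 min = 9:46 AM.
That matches the stated 9:46 AM, so the schedule is consistent.

Yes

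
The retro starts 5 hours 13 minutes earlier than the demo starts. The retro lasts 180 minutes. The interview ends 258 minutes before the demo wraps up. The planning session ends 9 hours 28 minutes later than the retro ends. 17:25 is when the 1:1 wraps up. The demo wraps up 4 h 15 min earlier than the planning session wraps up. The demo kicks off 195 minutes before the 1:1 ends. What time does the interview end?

The demo starts at 17:25 − 195 min = 14:10.
The retro starts at 14:10 − 313 min = 08:57.
The retro ends at 08:57 + 180 min = 11:57.
The planning session ends at 11:57 + 568 min = 21:25.
The demo ends at 21:25 − 255 min = 17:10.
The interview ends at 17:10 − 258 min = 12:52.

12:52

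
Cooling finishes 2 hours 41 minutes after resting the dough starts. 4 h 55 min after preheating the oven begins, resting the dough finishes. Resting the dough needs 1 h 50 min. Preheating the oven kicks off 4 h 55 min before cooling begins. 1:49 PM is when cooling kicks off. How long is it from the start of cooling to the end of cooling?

Preheating the oven starts at 1:49 PM − 295 min = 8:54 AM.
Resting the dough ends at 8:54 AM + 295 min = 1:49 PM.
Resting the dough starts at 1:49 PM − 110 min = 11:59 AM.
Cooling ends at 11:59 AM + 161 min = 2:40 PM.
From 1:49 PM to 2:40 PM is 51 minutes.

51 minutes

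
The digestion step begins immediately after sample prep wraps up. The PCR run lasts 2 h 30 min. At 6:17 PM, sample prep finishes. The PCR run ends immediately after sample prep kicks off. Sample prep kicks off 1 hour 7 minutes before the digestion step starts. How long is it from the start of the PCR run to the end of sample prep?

3 h 37 min

The digestion step starts at 6:17 PM.
Sample prep starts at 6:17 PM − 67 min = 5:10 PM.
So the PCR run ends at 5:10 PM.
The PCR run starts at 5:10 PM − 150 min = 2:40 PM.
From 2:40 PM to 6:17 PM is 3 h 37 min.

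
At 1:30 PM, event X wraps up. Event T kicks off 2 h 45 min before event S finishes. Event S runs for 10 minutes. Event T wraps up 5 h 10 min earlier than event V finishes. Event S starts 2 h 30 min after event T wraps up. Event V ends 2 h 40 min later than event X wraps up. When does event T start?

Event V ends at 1:30 PM + 160 min = 4:10 PM.
Event T ends at 4:10 PM − 310 min = 11:00 AM.
Event S starts at 11:00 AM + 150 min = 1:30 PM.
Event S ends at 1:30 PM + 10 min = 1:40 PM.
Event T starts at 1:40 PM − 165 min = 10:55 AM.

10:55 AM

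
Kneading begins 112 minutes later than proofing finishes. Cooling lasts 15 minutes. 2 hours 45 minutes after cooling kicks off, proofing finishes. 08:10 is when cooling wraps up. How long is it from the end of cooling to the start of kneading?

4 hours 22 minutes

Cooling starts at 08:10 − 15 min = 07:55.
Proofing ends at 07:55 + 165 min = 10:40.
Kneading starts at 10:40 + 112 min = 12:32.
From 08:10 to 12:32 is 4 hours 22 minutes.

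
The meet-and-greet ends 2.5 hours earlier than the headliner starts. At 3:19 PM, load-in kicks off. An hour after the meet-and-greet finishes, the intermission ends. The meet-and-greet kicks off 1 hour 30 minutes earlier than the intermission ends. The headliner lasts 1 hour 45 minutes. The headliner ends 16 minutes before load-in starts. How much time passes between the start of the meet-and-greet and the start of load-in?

The headliner ends at 3:19 PM − 16 min = 3:03 PM.
The headliner starts at 3:03 PM − 105 min = 1:18 PM.
The meet-and-greet ends at 1:18 PM − 150 min = 10:48 AM.
The intermission ends at 10:48 AM + 60 min = 11:48 AM.
The meet-and-greet starts at 11:48 AM − 90 min = 10:18 AM.
From 10:18 AM to 3:19 PM is 5 hours 1 minute.

5 hours 1 minute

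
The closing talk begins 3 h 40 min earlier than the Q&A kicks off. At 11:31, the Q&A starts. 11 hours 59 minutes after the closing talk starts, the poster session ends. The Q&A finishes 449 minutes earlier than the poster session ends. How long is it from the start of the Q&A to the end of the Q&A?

The closing talk starts at 11:31 − 220 min = 07:51.
The poster session ends at 07:51 + 719 min = 19:50.
The Q&A ends at 19:50 − 449 min = 12:21.
From 11:31 to 12:21 is 50 minutes.

50 minutes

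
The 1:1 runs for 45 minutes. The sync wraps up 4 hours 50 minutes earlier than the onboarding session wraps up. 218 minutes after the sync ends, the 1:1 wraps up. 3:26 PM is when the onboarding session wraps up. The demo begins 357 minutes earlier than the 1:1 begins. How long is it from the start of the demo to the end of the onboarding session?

The sync ends at 3:26 PM − 290 min = 10:36 AM.
The 1:1 ends at 10:36 AM + 218 min = 2:14 PM.
The 1:1 starts at 2:14 PM − 45 min = 1:29 PM.
The demo starts at 1:29 PM − 357 min = 7:32 AM.
From 7:32 AM to 3:26 PM is 474 minutes.

474 minutes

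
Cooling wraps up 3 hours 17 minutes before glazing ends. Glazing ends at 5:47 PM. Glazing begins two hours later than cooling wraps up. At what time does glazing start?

Cooling ends at 5:47 PM − 197 min = 2:30 PM.
Glazing starts at 2:30 PM + 120 min = 4:30 PM.

4:30 PM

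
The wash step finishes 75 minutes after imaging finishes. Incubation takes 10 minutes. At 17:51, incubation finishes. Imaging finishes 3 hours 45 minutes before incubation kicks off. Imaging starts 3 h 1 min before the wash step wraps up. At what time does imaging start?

Incubation starts at 17:51 − 10 min = 17:41.
Imaging ends at 17:41 − 225 min = 13:56.
The wash step ends at 13:56 + 75 min = 15:11.
Imaging starts at 15:11 − 181 min = 12:10.

12:10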